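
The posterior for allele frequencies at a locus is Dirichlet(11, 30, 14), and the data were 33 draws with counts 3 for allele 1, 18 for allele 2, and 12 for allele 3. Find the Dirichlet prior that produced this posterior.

Dirichlet(8, 12, 2)

For a Dirichlet(α) prior with multinomial counts c, the posterior is Dirichlet(α + c) componentwise.
Subtract each count from the matching posterior parameter: 11−3=8, 30−18=12, 14−12=2.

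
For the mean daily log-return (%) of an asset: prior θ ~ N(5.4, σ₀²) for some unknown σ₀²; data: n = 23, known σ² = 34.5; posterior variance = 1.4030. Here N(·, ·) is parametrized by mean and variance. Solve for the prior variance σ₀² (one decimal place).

σ₀² = 21.7

For the Normal–Normal model with known σ², precisions add: τ_n = τ₀ + n/σ².
So 1/σ₀² = 1/1.4030 − 23/34.5 = 0.712758 − 0.666667 = 0.046091.
Hence σ₀² = 1/0.046091 ≈ 21.7.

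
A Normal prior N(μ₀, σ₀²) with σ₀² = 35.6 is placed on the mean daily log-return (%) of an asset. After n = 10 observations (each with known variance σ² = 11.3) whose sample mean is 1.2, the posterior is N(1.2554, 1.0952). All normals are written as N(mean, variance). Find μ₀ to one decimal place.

The posterior mean is a precision-weighted average: μ_n = (τ₀μ₀ + τ_data·x̄)/(τ₀+τ_data), with τ₀=1/σ₀² and τ_data=n/σ².
Here τ₀ = 1/35.6 = 0.028090 and τ_data = 10/11.3 = 0.884956, so τ_n = 0.913046.
Rearranging for μ₀: μ₀ = (μ_n·τ_n − τ_data·x̄)/τ₀ = (1.2554·0.913046 − 0.884956·1.2) / 0.028090 = 0.084291/0.028090 ≈ 3.0.

μ₀ = 3.0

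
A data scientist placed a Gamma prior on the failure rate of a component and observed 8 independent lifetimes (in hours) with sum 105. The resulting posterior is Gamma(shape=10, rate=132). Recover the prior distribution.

Gamma–exponential conjugacy: posterior shape = α + n, posterior rate = β + Σtᵢ.
So α = 10 − 8 = 2 and β = 132 − 105 = 27.

Gamma(shape=2, rate=27)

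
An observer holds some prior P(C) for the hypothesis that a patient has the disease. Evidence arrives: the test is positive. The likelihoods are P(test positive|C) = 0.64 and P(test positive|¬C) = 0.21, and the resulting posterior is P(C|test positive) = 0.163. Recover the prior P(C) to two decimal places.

Bayes' rule in odds form gives O(C|E) = O(C)·[P(E|C)/P(E|¬C)], hence O(C) = O(C|E)/LR.
Posterior odds = 0.163/(1−0.163) = 0.1947. LR = 0.64/0.21 = 3.0476.
Prior odds = 0.1947/3.0476 = 0.0639, so P(C) = 0.0639/(1+0.0639) ≈ 0.06.

P(C) = 0.06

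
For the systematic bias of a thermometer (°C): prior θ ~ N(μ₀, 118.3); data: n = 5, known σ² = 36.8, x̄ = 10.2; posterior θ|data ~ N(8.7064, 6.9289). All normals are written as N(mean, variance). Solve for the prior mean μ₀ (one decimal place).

With known observation variance, the Normal–Normal posterior has precision τ_n = τ₀ + n/σ² and mean μ_n = (τ₀μ₀ + (n/σ²)x̄)/τ_n.
Here τ₀ = 1/118.3 = 0.008453 and τ_data = 5/36.8 = 0.135870, so τ_n = 0.144323.
Rearranging for μ₀: μ₀ = (μ_n·τ_n − τ_data·x̄)/τ₀ = (8.7064·0.144323 − 0.135870·10.2) / 0.008453 = -0.129340/0.008453 ≈ -15.3.

μ₀ = -15.3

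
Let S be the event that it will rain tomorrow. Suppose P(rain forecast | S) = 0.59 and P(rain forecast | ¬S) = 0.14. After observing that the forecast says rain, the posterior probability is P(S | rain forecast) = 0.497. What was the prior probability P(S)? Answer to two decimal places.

P(S) = 0.19

In odds form, posterior odds = prior odds × likelihood ratio, so prior odds = posterior odds ÷ LR.
Posterior odds = 0.497/(1−0.497) = 0.9881. LR = 0.59/0.14 = 4.2143.
Prior odds = 0.9881/4.2143 = 0.2345, so P(S) = 0.2345/(1+0.2345) ≈ 0.19.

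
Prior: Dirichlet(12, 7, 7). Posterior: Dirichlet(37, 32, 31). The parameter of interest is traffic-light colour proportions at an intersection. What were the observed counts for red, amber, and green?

counts (25, 25, 24)

For a Dirichlet(α) prior with multinomial counts c, the posterior is Dirichlet(α + c) componentwise.
Counts are posterior − prior componentwise: 37−12=25, 32−7=25, 31−7=24.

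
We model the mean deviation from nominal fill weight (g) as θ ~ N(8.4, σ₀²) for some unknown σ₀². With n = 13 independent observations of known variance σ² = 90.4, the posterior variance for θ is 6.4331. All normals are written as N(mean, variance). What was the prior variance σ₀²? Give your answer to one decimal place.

Posterior precision equals prior precision plus data precision: 1/σ_n² = 1/σ₀² + n/σ².
So 1/σ₀² = 1/6.4331 − 13/90.4 = 0.155446 − 0.143805 = 0.011641.
Hence σ₀² = 1/0.011641 ≈ 85.9.

σ₀² = 85.9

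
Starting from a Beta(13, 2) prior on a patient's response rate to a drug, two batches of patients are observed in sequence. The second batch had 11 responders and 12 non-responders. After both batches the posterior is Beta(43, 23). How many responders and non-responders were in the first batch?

19 responders and 9 non-responders

Because Beta–binomial updating is additive in the counts, the combined data contributed (α_post−α_prior, β_post−β_prior) successes and failures.
Total across both batches: 43−13=30 responders, 23−2=21 non-responders.
Subtract the second batch: 30−11=19 responders and 21−12=9 non-responders.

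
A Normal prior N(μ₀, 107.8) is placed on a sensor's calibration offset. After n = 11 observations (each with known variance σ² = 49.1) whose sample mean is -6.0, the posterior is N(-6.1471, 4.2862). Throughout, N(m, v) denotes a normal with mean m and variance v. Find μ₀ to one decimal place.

μ₀ = -9.7

With known observation variance, the Normal–Normal posterior has precision τ_n = τ₀ + n/σ² and mean μ_n = (τ₀μ₀ + (n/σ²)x̄)/τ_n.
Here τ₀ = 1/107.8 = 0.009276 and τ_data = 11/49.1 = 0.224033, so τ_n = 0.233309.
Rearranging for μ₀: μ₀ = (μ_n·τ_n − τ_data·x̄)/τ₀ = (-6.1471·0.233309 − 0.224033·-6.0) / 0.009276 = -0.089976/0.009276 ≈ -9.7.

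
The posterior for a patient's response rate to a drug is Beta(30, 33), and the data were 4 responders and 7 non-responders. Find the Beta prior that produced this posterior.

Beta(26, 26)

Beta is conjugate to the binomial likelihood: posterior = Beta(a+s, b+f).
Subtract the data counts: 30−4=26, 33−7=26.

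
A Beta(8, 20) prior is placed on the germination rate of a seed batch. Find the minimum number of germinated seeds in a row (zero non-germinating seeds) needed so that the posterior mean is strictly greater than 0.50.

After k germinated seeds and 0 non-germinating seeds the posterior is Beta(8+k, 20), with mean (8+k)/(8+20+k).
Set (8+k)/(28+k) > 0.50 and solve: k > (0.50·28 − 8)/(1 − 0.50) = 12.000.
The smallest integer exceeding 12.000 is 13.

k = 13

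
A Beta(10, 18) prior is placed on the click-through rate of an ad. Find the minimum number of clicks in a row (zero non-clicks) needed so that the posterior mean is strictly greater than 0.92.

After k clicks and 0 non-clicks the posterior is Beta(10+k, 18), with mean (10+k)/(10+18+k).
Set (10+k)/(28+k) > 0.92 and solve: k > (0.92·28 − 10)/(1 − 0.92) = 197.000.
The smallest integer exceeding 197.000 is 198, and checking k=198: (208)/(226) = 0.9204 > 0.92.

k = 198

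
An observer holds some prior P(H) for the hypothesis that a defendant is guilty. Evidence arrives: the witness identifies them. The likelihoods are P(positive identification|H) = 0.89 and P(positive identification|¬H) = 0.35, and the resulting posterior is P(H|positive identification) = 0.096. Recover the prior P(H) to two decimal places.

In odds form, posterior odds = prior odds × likelihood ratio, so prior odds = posterior odds ÷ LR.
Posterior odds = 0.096/(1−0.096) = 0.1062. LR = 0.89/0.35 = 2.5429.
Prior odds = 0.1062/2.5429 = 0.0418, so P(H) = 0.0418/(1+0.0418) ≈ 0.04.

P(H) = 0.04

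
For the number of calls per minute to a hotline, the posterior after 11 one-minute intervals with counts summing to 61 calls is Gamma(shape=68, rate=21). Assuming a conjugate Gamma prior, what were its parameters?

Gamma–Poisson conjugacy: posterior shape = α + Σxᵢ, posterior rate = β + n.
So α = 68 − 61 = 7 and β = 21 − 11 = 10.

Gamma(shape=7, rate=10)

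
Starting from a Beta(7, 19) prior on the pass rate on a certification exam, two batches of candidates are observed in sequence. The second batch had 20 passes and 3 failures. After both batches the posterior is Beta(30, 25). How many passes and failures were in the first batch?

3 passes and 3 failures

Because Beta–binomial updating is additive in the counts, the combined data contributed (α_post−α_prior, β_post−β_prior) successes and failures.
Total across both batches: 30−7=23 passes, 25−19=6 failures.
Subtract the second batch: 23−20=3 passes and 6−3=3 failures.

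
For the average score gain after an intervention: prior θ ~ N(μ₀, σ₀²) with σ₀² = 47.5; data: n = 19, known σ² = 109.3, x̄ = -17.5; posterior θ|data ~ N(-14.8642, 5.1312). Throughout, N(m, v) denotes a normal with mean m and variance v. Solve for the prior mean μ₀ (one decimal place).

μ₀ = 6.9

The posterior mean is a precision-weighted average: μ_n = (τ₀μ₀ + τ_data·x̄)/(τ₀+τ_data), with τ₀=1/σ₀² and τ_data=n/σ².
Here τ₀ = 1/47.5 = 0.021053 and τ_data = 19/109.3 = 0.173833, so τ_n = 0.194886.
Rearranging for μ₀: μ₀ = (μ_n·τ_n − τ_data·x̄)/τ₀ = (-14.8642·0.194886 − 0.173833·-17.5) / 0.021053 = 0.145253/0.021053 ≈ 6.9.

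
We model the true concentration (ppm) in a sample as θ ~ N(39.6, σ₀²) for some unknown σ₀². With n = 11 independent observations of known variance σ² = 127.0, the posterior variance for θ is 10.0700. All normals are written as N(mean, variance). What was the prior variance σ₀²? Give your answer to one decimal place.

σ₀² = 78.8

Posterior precision equals prior precision plus data precision: 1/σ_n² = 1/σ₀² + n/σ².
So 1/σ₀² = 1/10.0700 − 11/127.0 = 0.099305 − 0.086614 = 0.012691.
Hence σ₀² = 1/0.012691 ≈ 78.8.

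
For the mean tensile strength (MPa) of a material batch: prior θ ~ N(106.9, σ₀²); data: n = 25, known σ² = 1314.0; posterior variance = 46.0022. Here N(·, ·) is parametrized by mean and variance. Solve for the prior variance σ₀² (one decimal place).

Posterior precision equals prior precision plus data precision: 1/σ_n² = 1/σ₀² + n/σ².
So 1/σ₀² = 1/46.0022 − 25/1314.0 = 0.021738 − 0.019026 = 0.002712.
Hence σ₀² = 1/0.002712 ≈ 368.7.

σ₀² = 368.7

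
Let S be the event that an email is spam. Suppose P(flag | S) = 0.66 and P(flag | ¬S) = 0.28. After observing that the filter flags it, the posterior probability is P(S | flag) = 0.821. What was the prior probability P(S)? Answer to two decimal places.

Bayes' rule in odds form gives O(S|E) = O(S)·[P(E|S)/P(E|¬S)], hence O(S) = O(S|E)/LR.
Posterior odds = 0.821/(1−0.821) = 4.5866. LR = 0.66/0.28 = 2.3571.
Prior odds = 4.5866/2.3571 = 1.9459, so P(S) = 1.9459/(1+1.9459) ≈ 0.66.

P(S) = 0.66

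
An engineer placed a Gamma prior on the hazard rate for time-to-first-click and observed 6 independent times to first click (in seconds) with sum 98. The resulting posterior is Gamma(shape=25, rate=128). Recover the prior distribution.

Gamma(shape=19, rate=30)

For an exponential likelihood with a Gamma(α, β) prior on the rate, n observations with total T give posterior Gamma(α+n, β+T).
So α = 25 − 6 = 19 and β = 128 − 98 = 30.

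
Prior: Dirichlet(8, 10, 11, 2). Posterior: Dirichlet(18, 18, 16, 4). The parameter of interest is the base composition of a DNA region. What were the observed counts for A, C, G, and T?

counts (10, 8, 5, 2)

For a Dirichlet(α) prior with multinomial counts c, the posterior is Dirichlet(α + c) componentwise.
Counts are posterior − prior componentwise: 18−8=10, 18−10=8, 16−11=5, 4−2=2.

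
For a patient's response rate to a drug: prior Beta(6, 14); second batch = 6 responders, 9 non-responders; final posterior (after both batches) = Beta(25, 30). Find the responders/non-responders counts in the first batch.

Because Beta–binomial updating is additive in the counts, the combined data contributed (α_post−α_prior, β_post−β_prior) successes and failures.
Total across both batches: 25−6=19 responders, 30−14=16 non-responders.
Subtract the second batch: 19−6=13 responders and 16−9=7 non-responders.

13 responders and 7 non-responders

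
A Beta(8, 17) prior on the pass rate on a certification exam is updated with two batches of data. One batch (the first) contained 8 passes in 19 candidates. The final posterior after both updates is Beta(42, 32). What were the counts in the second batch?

26 passes and 4 failures

Sequential conjugate updates are equivalent to a single update on the pooled data, so total successes = posterior α − prior α and total failures = posterior β − prior β.
Total across both batches: 42−8=34 passes, 32−17=15 failures.
Subtract the first batch: 34−8=26 passes and 15−11=4 failures.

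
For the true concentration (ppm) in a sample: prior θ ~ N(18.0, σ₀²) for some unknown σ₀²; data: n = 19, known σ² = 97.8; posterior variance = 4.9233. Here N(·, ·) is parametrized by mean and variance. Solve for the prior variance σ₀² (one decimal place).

For the Normal–Normal model with known σ², precisions add: τ_n = τ₀ + n/σ².
So 1/σ₀² = 1/4.9233 − 19/97.8 = 0.203116 − 0.194274 = 0.008842.
Hence σ₀² = 1/0.008842 ≈ 113.1.

σ₀² = 113.1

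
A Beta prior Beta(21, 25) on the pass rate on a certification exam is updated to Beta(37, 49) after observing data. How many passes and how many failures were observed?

16 passes and 24 failures

A Beta(a, b) prior with s successes and f failures in binomial data gives a Beta(a+s, b+f) posterior.
Match parameters: s=37−21=16, f=49−25=24.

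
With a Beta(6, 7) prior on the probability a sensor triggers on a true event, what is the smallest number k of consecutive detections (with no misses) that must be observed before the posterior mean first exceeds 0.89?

After k detections and 0 misses the posterior is Beta(6+k, 7), with mean (6+k)/(6+7+k).
Set (6+k)/(13+k) > 0.89 and solve: k > (0.89·13 − 6)/(1 − 0.89) = 50.636.
The smallest integer exceeding 50.636 is 51, and checking k=51: (57)/(64) = 0.8906 > 0.89.

k = 51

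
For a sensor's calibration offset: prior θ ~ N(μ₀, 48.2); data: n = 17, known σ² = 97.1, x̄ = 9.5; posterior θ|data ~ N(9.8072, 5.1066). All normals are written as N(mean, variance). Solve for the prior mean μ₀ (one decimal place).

With known observation variance, the Normal–Normal posterior has precision τ_n = τ₀ + n/σ² and mean μ_n = (τ₀μ₀ + (n/σ²)x̄)/τ_n.
Here τ₀ = 1/48.2 = 0.020747 and τ_data = 17/97.1 = 0.175077, so τ_n = 0.195824.
Rearranging for μ₀: μ₀ = (μ_n·τ_n − τ_data·x̄)/τ₀ = (9.8072·0.195824 − 0.175077·9.5) / 0.020747 = 0.257254/0.020747 ≈ 12.4.

μ₀ = 12.4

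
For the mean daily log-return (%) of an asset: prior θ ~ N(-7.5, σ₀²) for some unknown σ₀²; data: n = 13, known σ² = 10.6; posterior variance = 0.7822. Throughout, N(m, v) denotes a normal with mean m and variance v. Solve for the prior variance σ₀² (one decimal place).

σ₀² = 19.2

For the Normal–Normal model with known σ², precisions add: τ_n = τ₀ + n/σ².
So 1/σ₀² = 1/0.7822 − 13/10.6 = 1.278445 − 1.226415 = 0.052030.
Hence σ₀² = 1/0.052030 ≈ 19.2.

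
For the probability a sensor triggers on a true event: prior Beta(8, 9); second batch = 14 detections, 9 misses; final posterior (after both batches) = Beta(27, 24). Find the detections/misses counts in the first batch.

5 detections and 6 misses

Because Beta–binomial updating is additive in the counts, the combined data contributed (α_post−α_prior, β_post−β_prior) successes and failures.
Total across both batches: 27−8=19 detections, 24−9=15 misses.
Subtract the second batch: 19−14=5 detections and 15−9=6 misses.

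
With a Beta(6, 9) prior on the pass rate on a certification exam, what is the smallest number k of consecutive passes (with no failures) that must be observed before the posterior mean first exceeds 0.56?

After k passes and 0 failures the posterior is Beta(6+k, 9), with mean (6+k)/(6+9+k).
Set (6+k)/(15+k) > 0.56 and solve: k > (0.56·15 − 6)/(1 − 0.56) = 5.455.
The smallest integer exceeding 5.455 is 6.

k = 6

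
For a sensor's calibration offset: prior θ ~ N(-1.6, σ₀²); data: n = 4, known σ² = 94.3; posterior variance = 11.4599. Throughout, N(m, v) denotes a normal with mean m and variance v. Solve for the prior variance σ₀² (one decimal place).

For the Normal–Normal model with known σ², precisions add: τ_n = τ₀ + n/σ².
So 1/σ₀² = 1/11.4599 − 4/94.3 = 0.087261 − 0.042418 = 0.044843.
Hence σ₀² = 1/0.044843 ≈ 22.3.

σ₀² = 22.3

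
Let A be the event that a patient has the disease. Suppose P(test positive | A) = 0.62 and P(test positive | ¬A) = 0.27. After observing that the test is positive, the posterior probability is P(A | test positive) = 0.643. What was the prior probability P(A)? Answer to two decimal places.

Bayes' rule in odds form gives O(A|E) = O(A)·[P(E|A)/P(E|¬A)], hence O(A) = O(A|E)/LR.
Posterior odds = 0.643/(1−0.643) = 1.8011. LR = 0.62/0.27 = 2.2963.
Prior odds = 1.8011/2.2963 = 0.7843, so P(A) = 0.7843/(1+0.7843) ≈ 0.44.

P(A) = 0.44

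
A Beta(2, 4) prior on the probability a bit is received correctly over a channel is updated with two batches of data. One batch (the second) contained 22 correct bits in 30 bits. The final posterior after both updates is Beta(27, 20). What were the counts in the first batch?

3 correct bits and 8 errors

Because Beta–binomial updating is additive in the counts, the combined data contributed (α_post−α_prior, β_post−β_prior) successes and failures.
Total across both batches: 27−2=25 correct bits, 20−4=16 errors.
Subtract the second batch: 25−22=3 correct bits and 16−8=8 errors.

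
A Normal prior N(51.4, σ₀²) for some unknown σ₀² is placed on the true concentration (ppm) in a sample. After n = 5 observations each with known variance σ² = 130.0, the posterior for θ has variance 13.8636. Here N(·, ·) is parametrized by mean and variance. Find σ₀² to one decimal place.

σ₀² = 29.7

Posterior precision equals prior precision plus data precision: 1/σ_n² = 1/σ₀² + n/σ².
So 1/σ₀² = 1/13.8636 − 5/130.0 = 0.072131 − 0.038462 = 0.033669.
Hence σ₀² = 1/0.033669 ≈ 29.7.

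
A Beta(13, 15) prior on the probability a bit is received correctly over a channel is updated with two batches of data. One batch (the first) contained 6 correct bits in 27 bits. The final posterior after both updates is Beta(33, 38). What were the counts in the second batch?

Because Beta–binomial updating is additive in the counts, the combined data contributed (α_post−α_prior, β_post−β_prior) successes and failures.
Total across both batches: 33−13=20 correct bits, 38−15=23 errors.
Subtract the first batch: 20−6=14 correct bits and 23−21=2 errors.

14 correct bits and 2 errors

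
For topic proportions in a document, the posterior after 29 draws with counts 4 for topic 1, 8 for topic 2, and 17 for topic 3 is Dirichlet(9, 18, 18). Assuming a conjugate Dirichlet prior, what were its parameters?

For a Dirichlet(α) prior with multinomial counts c, the posterior is Dirichlet(α + c) componentwise.
Subtract each count from the matching posterior parameter: 9−4=5, 18−8=10, 18−17=1.

Dirichlet(5, 10, 1)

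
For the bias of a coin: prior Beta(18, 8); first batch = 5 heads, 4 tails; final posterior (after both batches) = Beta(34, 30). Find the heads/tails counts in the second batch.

Sequential conjugate updates are equivalent to a single update on the pooled data, so total successes = posterior α − prior α and total failures = posterior β − prior β.
Total across both batches: 34−18=16 heads, 30−8=22 tails.
Subtract the first batch: 16−5=11 heads and 22−4=18 tails.

11 heads and 18 tails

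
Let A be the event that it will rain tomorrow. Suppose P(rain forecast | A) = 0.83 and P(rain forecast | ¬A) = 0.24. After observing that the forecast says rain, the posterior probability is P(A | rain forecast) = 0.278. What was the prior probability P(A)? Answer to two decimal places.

In odds form, posterior odds = prior odds × likelihood ratio, so prior odds = posterior odds ÷ LR.
Posterior odds = 0.278/(1−0.278) = 0.3850. LR = 0.83/0.24 = 3.4583.
Prior odds = 0.3850/3.4583 = 0.1113, so P(A) = 0.1113/(1+0.1113) ≈ 0.10.

P(A) = 0.10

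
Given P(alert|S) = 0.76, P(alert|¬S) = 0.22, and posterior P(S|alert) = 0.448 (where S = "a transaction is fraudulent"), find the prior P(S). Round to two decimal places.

P(S) = 0.19

In odds form, posterior odds = prior odds × likelihood ratio, so prior odds = posterior odds ÷ LR.
Posterior odds = 0.448/(1−0.448) = 0.8116. LR = 0.76/0.22 = 3.4545.
Prior odds = 0.8116/3.4545 = 0.2349, so P(S) = 0.2349/(1+0.2349) ≈ 0.19.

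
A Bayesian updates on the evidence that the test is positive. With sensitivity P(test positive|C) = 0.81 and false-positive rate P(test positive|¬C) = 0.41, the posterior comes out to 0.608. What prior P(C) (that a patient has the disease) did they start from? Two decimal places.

In odds form, posterior odds = prior odds × likelihood ratio, so prior odds = posterior odds ÷ LR.
Posterior odds = 0.608/(1−0.608) = 1.5510. LR = 0.81/0.41 = 1.9756.
Prior odds = 1.5510/1.9756 = 0.7851, so P(C) = 0.7851/(1+0.7851) ≈ 0.44.

P(C) = 0.44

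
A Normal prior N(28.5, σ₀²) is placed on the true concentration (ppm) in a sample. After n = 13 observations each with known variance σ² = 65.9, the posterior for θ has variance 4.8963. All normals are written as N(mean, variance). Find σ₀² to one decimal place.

For the Normal–Normal model with known σ², precisions add: τ_n = τ₀ + n/σ².
So 1/σ₀² = 1/4.8963 − 13/65.9 = 0.204236 − 0.197269 = 0.006967.
Hence σ₀² = 1/0.006967 ≈ 143.5.

σ₀² = 143.5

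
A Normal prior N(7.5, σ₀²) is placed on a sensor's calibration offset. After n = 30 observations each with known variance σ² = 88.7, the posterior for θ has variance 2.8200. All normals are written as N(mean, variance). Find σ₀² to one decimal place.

σ₀² = 61.0

Posterior precision equals prior precision plus data precision: 1/σ_n² = 1/σ₀² + n/σ².
So 1/σ₀² = 1/2.8200 − 30/88.7 = 0.354610 − 0.338219 = 0.016391.
Hence σ₀² = 1/0.016391 ≈ 61.0.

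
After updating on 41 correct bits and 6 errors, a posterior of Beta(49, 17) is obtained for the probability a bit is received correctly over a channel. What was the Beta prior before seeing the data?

A Beta(a, b) prior with s successes and f failures in binomial data gives a Beta(a+s, b+f) posterior.
Subtract the data counts: 49−41=8, 17−6=11.

Beta(8, 11)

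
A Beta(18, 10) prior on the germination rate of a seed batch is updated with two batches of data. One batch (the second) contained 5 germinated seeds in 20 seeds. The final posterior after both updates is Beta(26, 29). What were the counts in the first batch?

3 germinated seeds and 4 non-germinating seeds

Because Beta–binomial updating is additive in the counts, the combined data contributed (α_post−α_prior, β_post−β_prior) successes and failures.
Total across both batches: 26−18=8 germinated seeds, 29−10=19 non-germinating seeds.
Subtract the second batch: 8−5=3 germinated seeds and 19−15=4 non-germinating seeds.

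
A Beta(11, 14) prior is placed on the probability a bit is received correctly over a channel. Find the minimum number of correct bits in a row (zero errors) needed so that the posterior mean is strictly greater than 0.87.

After k correct bits and 0 errors the posterior is Beta(11+k, 14), with mean (11+k)/(11+14+k).
Set (11+k)/(25+k) > 0.87 and solve: k > (0.87·25 − 11)/(1 − 0.87) = 82.692.
The smallest integer exceeding 82.692 is 83, and checking k=83: (94)/(108) = 0.8704 > 0.87.

k = 83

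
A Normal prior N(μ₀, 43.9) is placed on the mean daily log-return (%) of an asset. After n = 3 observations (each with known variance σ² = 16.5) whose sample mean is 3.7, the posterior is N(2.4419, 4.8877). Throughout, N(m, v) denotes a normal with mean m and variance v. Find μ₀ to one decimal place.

The posterior mean is a precision-weighted average: μ_n = (τ₀μ₀ + τ_data·x̄)/(τ₀+τ_data), with τ₀=1/σ₀² and τ_data=n/σ².
Here τ₀ = 1/43.9 = 0.022779 and τ_data = 3/16.5 = 0.181818, so τ_n = 0.204597.
Rearranging for μ₀: μ₀ = (μ_n·τ_n − τ_data·x̄)/τ₀ = (2.4419·0.204597 − 0.181818·3.7) / 0.022779 = -0.173121/0.022779 ≈ -7.6.

μ₀ = -7.6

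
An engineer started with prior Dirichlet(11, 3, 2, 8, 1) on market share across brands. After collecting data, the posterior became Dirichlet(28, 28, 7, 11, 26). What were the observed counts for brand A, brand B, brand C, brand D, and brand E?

counts (17, 25, 5, 3, 25)

For a Dirichlet(α) prior with multinomial counts c, the posterior is Dirichlet(α + c) componentwise.
Counts are posterior − prior componentwise: 28−11=17, 28−3=25, 7−2=5, 11−8=3, 26−1=25.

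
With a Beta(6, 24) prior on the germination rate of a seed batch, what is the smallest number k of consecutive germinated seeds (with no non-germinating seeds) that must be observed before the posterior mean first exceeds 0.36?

k = 8

After k germinated seeds and 0 non-germinating seeds the posterior is Beta(6+k, 24), with mean (6+k)/(6+24+k).
Set (6+k)/(30+k) > 0.36 and solve: k > (0.36·30 − 6)/(1 − 0.36) = 7.500.
The smallest integer exceeding 7.500 is 8, and checking k=8: (14)/(38) = 0.3684 > 0.36.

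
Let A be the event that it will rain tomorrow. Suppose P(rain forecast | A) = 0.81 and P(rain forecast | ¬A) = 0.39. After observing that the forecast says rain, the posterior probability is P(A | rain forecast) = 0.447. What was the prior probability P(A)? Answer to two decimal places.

Bayes' rule in odds form gives O(A|E) = O(A)·[P(E|A)/P(E|¬A)], hence O(A) = O(A|E)/LR.
Posterior odds = 0.447/(1−0.447) = 0.8083. LR = 0.81/0.39 = 2.0769.
Prior odds = 0.8083/2.0769 = 0.3892, so P(A) = 0.3892/(1+0.3892) ≈ 0.28.

P(A) = 0.28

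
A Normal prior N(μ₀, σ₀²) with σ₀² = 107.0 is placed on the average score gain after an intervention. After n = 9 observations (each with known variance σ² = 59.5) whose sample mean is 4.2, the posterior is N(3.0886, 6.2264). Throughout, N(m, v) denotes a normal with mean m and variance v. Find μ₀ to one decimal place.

The posterior mean is a precision-weighted average: μ_n = (τ₀μ₀ + τ_data·x̄)/(τ₀+τ_data), with τ₀=1/σ₀² and τ_data=n/σ².
Here τ₀ = 1/107.0 = 0.009346 and τ_data = 9/59.5 = 0.151261, so τ_n = 0.160607.
Rearranging for μ₀: μ₀ = (μ_n·τ_n − τ_data·x̄)/τ₀ = (3.0886·0.160607 − 0.151261·4.2) / 0.009346 = -0.139245/0.009346 ≈ -14.9.

μ₀ = -14.9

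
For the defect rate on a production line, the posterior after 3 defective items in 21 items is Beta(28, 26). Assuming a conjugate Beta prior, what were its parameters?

Beta is conjugate to the binomial likelihood: posterior = Beta(a+s, b+f).
So a = 28 − 3 = 25 and b = 26 − 18 = 8.

Beta(25, 8)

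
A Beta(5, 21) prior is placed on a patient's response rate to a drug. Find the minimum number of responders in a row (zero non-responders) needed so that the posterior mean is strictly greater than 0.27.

After k responders and 0 non-responders the posterior is Beta(5+k, 21), with mean (5+k)/(5+21+k).
Set (5+k)/(26+k) > 0.27 and solve: k > (0.27·26 − 5)/(1 − 0.27) = 2.767.
The smallest integer exceeding 2.767 is 3.

k = 3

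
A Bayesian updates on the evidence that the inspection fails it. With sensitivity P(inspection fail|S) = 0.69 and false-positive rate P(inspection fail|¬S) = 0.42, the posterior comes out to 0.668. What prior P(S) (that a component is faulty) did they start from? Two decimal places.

P(S) = 0.55

Bayes' rule in odds form gives O(S|E) = O(S)·[P(E|S)/P(E|¬S)], hence O(S) = O(S|E)/LR.
Posterior odds = 0.668/(1−0.668) = 2.0120. LR = 0.69/0.42 = 1.6429.
Prior odds = 2.0120/1.6429 = 1.2247, so P(S) = 1.2247/(1+1.2247) ≈ 0.55.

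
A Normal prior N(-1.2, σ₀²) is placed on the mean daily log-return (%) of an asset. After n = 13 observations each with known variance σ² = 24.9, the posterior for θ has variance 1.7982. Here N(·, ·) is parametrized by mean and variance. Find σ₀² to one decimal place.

For the Normal–Normal model with known σ², precisions add: τ_n = τ₀ + n/σ².
So 1/σ₀² = 1/1.7982 − 13/24.9 = 0.556112 − 0.522088 = 0.034024.
Hence σ₀² = 1/0.034024 ≈ 29.4.

σ₀² = 29.4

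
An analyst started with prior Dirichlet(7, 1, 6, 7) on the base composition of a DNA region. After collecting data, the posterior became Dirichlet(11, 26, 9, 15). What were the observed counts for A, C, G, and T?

counts (4, 25, 3, 8)

For a Dirichlet(α) prior with multinomial counts c, the posterior is Dirichlet(α + c) componentwise.
Counts are posterior − prior componentwise: 11−7=4, 26−1=25, 9−6=3, 15−7=8.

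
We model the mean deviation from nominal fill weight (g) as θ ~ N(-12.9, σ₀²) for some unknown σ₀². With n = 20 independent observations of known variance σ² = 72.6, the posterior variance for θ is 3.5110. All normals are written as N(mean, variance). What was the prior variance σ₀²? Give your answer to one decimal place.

σ₀² = 107.1

Posterior precision equals prior precision plus data precision: 1/σ_n² = 1/σ₀² + n/σ².
So 1/σ₀² = 1/3.5110 − 20/72.6 = 0.284819 − 0.275482 = 0.009337.
Hence σ₀² = 1/0.009337 ≈ 107.1.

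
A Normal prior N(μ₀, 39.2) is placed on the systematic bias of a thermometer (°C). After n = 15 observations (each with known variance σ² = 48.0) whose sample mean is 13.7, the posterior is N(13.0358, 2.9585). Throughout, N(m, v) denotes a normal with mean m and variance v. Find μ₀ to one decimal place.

μ₀ = 4.9

With known observation variance, the Normal–Normal posterior has precision τ_n = τ₀ + n/σ² and mean μ_n = (τ₀μ₀ + (n/σ²)x̄)/τ_n.
Here τ₀ = 1/39.2 = 0.025510 and τ_data = 15/48.0 = 0.312500, so τ_n = 0.338010.
Rearranging for μ₀: μ₀ = (μ_n·τ_n − τ_data·x̄)/τ₀ = (13.0358·0.338010 − 0.312500·13.7) / 0.025510 = 0.124981/0.025510 ≈ 4.9.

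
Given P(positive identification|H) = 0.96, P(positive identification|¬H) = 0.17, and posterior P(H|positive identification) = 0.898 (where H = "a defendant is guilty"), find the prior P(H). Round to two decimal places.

Bayes' rule in odds form gives O(H|E) = O(H)·[P(E|H)/P(E|¬H)], hence O(H) = O(H|E)/LR.
Posterior odds = 0.898/(1−0.898) = 8.8039. LR = 0.96/0.17 = 5.6471.
Prior odds = 8.8039/5.6471 = 1.5590, so P(H) = 1.5590/(1+1.5590) ≈ 0.61.

P(H) = 0.61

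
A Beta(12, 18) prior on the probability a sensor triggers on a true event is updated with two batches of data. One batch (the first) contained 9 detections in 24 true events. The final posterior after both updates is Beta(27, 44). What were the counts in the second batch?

Because Beta–binomial updating is additive in the counts, the combined data contributed (α_post−α_prior, β_post−β_prior) successes and failures.
Total across both batches: 27−12=15 detections, 44−18=26 misses.
Subtract the first batch: 15−9=6 detections and 26−15=11 misses.

6 detections and 11 misses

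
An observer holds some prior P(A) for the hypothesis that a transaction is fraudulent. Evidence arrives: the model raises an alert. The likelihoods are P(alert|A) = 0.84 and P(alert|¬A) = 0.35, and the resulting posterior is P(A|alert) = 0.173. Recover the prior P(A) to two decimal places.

P(A) = 0.08

In odds form, posterior odds = prior odds × likelihood ratio, so prior odds = posterior odds ÷ LR.
Posterior odds = 0.173/(1−0.173) = 0.2092. LR = 0.84/0.35 = 2.4000.
Prior odds = 0.2092/2.4000 = 0.0872, so P(A) = 0.0872/(1+0.0872) ≈ 0.08.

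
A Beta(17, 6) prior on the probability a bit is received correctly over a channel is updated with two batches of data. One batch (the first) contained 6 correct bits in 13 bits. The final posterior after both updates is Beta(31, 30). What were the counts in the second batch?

Sequential conjugate updates are equivalent to a single update on the pooled data, so total successes = posterior α − prior α and total failures = posterior β − prior β.
Total across both batches: 31−17=14 correct bits, 30−6=24 errors.
Subtract the first batch: 14−6=8 correct bits and 24−7=17 errors.

8 correct bits and 17 errors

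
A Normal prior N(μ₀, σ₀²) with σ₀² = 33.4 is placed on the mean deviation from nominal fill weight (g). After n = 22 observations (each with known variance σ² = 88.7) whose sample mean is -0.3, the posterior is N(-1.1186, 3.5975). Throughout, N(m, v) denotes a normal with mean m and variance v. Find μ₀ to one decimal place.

The posterior mean is a precision-weighted average: μ_n = (τ₀μ₀ + τ_data·x̄)/(τ₀+τ_data), with τ₀=1/σ₀² and τ_data=n/σ².
Here τ₀ = 1/33.4 = 0.029940 and τ_data = 22/88.7 = 0.248027, so τ_n = 0.277967.
Rearranging for μ₀: μ₀ = (μ_n·τ_n − τ_data·x̄)/τ₀ = (-1.1186·0.277967 − 0.248027·-0.3) / 0.029940 = -0.236526/0.029940 ≈ -7.9.

μ₀ = -7.9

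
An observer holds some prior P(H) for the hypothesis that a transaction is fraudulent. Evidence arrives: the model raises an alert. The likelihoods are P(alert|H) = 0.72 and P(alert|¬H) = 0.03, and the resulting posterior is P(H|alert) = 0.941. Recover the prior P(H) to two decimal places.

P(H) = 0.40

Bayes' rule in odds form gives O(H|E) = O(H)·[P(E|H)/P(E|¬H)], hence O(H) = O(H|E)/LR.
Posterior odds = 0.941/(1−0.941) = 15.9492. LR = 0.72/0.03 = 24.0000.
Prior odds = 15.9492/24.0000 = 0.6645, so P(H) = 0.6645/(1+0.6645) ≈ 0.40.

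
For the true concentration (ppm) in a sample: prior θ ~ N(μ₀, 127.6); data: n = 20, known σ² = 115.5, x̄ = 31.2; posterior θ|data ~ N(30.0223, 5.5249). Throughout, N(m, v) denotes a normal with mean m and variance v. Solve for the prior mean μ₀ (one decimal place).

μ₀ = 4.0

The posterior mean is a precision-weighted average: μ_n = (τ₀μ₀ + τ_data·x̄)/(τ₀+τ_data), with τ₀=1/σ₀² and τ_data=n/σ².
Here τ₀ = 1/127.6 = 0.007837 and τ_data = 20/115.5 = 0.173160, so τ_n = 0.180997.
Rearranging for μ₀: μ₀ = (μ_n·τ_n − τ_data·x̄)/τ₀ = (30.0223·0.180997 − 0.173160·31.2) / 0.007837 = 0.031354/0.007837 ≈ 4.0.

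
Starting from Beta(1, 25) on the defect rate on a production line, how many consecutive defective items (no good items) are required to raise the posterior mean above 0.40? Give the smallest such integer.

k = 16

After k defective items and 0 good items the posterior is Beta(1+k, 25), with mean (1+k)/(1+25+k).
Set (1+k)/(26+k) > 0.40 and solve: k > (0.40·26 − 1)/(1 − 0.40) = 15.667.
The smallest integer exceeding 15.667 is 16.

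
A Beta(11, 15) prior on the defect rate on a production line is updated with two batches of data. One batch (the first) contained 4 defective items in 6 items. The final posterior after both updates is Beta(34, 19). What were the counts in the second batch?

Sequential conjugate updates are equivalent to a single update on the pooled data, so total successes = posterior α − prior α and total failures = posterior β − prior β.
Total across both batches: 34−11=23 defective items, 19−15=4 good items.
Subtract the first batch: 23−4=19 defective items and 4−2=2 good items.

19 defective items and 2 good items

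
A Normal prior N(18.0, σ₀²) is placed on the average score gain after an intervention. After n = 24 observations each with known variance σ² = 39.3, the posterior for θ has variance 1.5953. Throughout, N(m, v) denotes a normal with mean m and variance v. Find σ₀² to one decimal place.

σ₀² = 61.9

Posterior precision equals prior precision plus data precision: 1/σ_n² = 1/σ₀² + n/σ².
So 1/σ₀² = 1/1.5953 − 24/39.3 = 0.626841 − 0.610687 = 0.016154.
Hence σ₀² = 1/0.016154 ≈ 61.9.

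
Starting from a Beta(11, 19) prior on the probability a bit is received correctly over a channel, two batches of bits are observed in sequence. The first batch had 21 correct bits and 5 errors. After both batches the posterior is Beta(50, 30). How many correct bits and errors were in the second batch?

18 correct bits and 6 errors

Sequential conjugate updates are equivalent to a single update on the pooled data, so total successes = posterior α − prior α and total failures = posterior β − prior β.
Total across both batches: 50−11=39 correct bits, 30−19=11 errors.
Subtract the first batch: 39−21=18 correct bits and 11−5=6 errors.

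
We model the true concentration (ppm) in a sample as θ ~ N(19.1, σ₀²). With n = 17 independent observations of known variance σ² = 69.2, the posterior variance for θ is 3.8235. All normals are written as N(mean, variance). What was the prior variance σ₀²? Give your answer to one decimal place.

σ₀² = 63.0

Posterior precision equals prior precision plus data precision: 1/σ_n² = 1/σ₀² + n/σ².
So 1/σ₀² = 1/3.8235 − 17/69.2 = 0.261540 − 0.245665 = 0.015875.
Hence σ₀² = 1/0.015875 ≈ 63.0.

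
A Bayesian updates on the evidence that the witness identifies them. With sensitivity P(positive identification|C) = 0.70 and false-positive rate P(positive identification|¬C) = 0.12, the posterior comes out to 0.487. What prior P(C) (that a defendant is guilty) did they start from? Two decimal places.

Bayes' rule in odds form gives O(C|E) = O(C)·[P(E|C)/P(E|¬C)], hence O(C) = O(C|E)/LR.
Posterior odds = 0.487/(1−0.487) = 0.9493. LR = 0.70/0.12 = 5.8333.
Prior odds = 0.9493/5.8333 = 0.1627, so P(C) = 0.1627/(1+0.1627) ≈ 0.14.

P(C) = 0.14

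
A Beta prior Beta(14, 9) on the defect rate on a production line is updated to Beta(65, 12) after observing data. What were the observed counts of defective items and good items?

Under Beta–binomial conjugacy the posterior parameters are (a+s, b+f).
Match parameters: s=65−14=51, f=12−9=3.

51 defective items and 3 good items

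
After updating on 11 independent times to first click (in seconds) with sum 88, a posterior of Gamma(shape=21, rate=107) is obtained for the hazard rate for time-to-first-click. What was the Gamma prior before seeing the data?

Gamma(shape=10, rate=19)

For an exponential likelihood with a Gamma(α, β) prior on the rate, n observations with total T give posterior Gamma(α+n, β+T).
So α = 21 − 11 = 10 and β = 107 − 88 = 19.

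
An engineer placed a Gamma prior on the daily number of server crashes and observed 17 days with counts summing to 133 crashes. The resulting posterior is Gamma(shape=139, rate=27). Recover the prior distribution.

A Gamma(α, β) prior (rate parametrization) on a Poisson rate with n observations summing to S gives posterior Gamma(α+S, β+n).
So α = 139 − 133 = 6 and β = 27 − 17 = 10.

Gamma(shape=6, rate=10)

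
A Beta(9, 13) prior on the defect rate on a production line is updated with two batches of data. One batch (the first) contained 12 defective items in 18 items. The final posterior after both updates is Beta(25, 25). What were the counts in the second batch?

4 defective items and 6 good items

Sequential conjugate updates are equivalent to a single update on the pooled data, so total successes = posterior α − prior α and total failures = posterior β − prior β.
Total across both batches: 25−9=16 defective items, 25−13=12 good items.
Subtract the first batch: 16−12=4 defective items and 12−6=6 good items.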